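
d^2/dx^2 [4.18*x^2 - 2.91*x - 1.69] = 8.36000000000000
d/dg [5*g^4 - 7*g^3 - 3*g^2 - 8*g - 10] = 20*g^3 - 21*g^2 - 6*g - 8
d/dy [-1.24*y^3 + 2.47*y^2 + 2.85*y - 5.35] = -3.72*y^2 + 4.94*y + 2.85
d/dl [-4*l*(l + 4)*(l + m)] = -12*l^2 - 8*l*m - 32*l - 16*m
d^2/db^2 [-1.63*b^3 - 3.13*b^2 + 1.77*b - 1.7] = -9.78*b - 6.26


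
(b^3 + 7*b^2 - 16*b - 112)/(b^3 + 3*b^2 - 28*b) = (b + 4)/b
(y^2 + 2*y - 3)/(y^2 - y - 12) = (y - 1)/(y - 4)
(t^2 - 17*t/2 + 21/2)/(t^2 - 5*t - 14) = (t - 3/2)/(t + 2)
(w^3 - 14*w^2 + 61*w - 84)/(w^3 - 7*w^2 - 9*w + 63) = (w - 4)/(w + 3)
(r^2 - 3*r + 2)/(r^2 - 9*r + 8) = (r - 2)/(r - 8)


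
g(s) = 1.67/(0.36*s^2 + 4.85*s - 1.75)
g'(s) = 1.67*(-0.72*s - 4.85)/(0.36*s^2 + 4.85*s - 1.75)^2 = (-1.2024*s - 8.0995)/(0.36*s^2 + 4.85*s - 1.75)^2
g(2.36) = 0.14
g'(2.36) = -0.08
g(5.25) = 0.05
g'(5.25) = -0.01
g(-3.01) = -0.13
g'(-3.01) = -0.03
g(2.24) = 0.15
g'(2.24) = -0.09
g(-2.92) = -0.13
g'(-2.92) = -0.03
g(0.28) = -4.59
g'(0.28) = -63.75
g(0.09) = -1.27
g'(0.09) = -4.78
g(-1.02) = -0.26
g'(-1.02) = -0.17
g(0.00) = -0.95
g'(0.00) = -2.64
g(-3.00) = -0.13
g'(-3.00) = -0.03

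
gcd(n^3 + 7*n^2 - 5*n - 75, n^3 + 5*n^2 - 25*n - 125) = n^2 + 10*n + 25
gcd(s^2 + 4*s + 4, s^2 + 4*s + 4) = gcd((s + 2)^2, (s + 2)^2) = s^2 + 4*s + 4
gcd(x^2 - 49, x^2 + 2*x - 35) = x + 7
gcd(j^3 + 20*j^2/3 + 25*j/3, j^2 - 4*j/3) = j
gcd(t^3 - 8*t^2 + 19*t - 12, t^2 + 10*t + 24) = 1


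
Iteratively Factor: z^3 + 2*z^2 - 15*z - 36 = (z + 3)*(z^2 - z - 12) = (z + 3)^2*(z - 4)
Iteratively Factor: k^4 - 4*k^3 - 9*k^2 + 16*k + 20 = (k + 1)*(k^3 - 5*k^2 - 4*k + 20) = (k - 2)*(k + 1)*(k^2 - 3*k - 10) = (k - 2)*(k + 1)*(k + 2)*(k - 5)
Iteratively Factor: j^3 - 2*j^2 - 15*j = (j - 5)*(j^2 + 3*j) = (j - 5)*(j + 3)*(j)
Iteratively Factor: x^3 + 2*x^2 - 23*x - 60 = (x + 3)*(x^2 - x - 20) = (x + 3)*(x + 4)*(x - 5)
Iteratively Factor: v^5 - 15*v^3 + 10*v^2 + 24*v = (v - 3)*(v^4 + 3*v^3 - 6*v^2 - 8*v) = (v - 3)*(v - 2)*(v^3 + 5*v^2 + 4*v) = (v - 3)*(v - 2)*(v + 4)*(v^2 + v) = (v - 3)*(v - 2)*(v + 1)*(v + 4)*(v)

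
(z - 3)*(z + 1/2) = z^2 - 5*z/2 - 3/2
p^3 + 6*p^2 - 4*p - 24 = (p - 2)*(p + 2)*(p + 6)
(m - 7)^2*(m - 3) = m^3 - 17*m^2 + 91*m - 147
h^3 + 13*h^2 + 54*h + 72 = (h + 3)*(h + 4)*(h + 6)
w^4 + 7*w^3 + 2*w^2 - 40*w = w*(w - 2)*(w + 4)*(w + 5)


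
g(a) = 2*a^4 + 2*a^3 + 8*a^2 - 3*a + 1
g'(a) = 8*a^3 + 6*a^2 + 16*a - 3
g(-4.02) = 534.73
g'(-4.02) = -490.08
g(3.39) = 424.82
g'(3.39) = 431.86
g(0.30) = 0.89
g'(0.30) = 2.56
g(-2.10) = 62.95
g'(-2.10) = -84.23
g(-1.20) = 16.81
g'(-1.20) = -27.38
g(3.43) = 442.36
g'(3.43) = 445.30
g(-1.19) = 16.54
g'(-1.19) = -27.02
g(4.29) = 970.69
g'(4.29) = 807.69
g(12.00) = 46045.00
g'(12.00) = 14877.00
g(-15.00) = 96346.00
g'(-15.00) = -25893.00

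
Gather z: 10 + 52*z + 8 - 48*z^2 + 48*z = -48*z^2 + 100*z + 18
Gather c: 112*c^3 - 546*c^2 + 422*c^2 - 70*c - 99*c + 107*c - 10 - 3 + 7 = 112*c^3 - 124*c^2 - 62*c - 6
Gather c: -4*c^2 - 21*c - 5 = -4*c^2 - 21*c - 5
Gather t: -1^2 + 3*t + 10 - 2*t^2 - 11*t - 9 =-2*t^2 - 8*t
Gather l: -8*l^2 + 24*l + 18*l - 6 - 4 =-8*l^2 + 42*l - 10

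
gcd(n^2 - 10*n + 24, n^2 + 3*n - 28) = n - 4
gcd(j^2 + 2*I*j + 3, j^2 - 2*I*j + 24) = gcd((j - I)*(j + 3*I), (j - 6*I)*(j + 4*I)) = 1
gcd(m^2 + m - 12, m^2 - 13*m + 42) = 1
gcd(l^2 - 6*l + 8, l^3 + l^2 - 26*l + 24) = l - 4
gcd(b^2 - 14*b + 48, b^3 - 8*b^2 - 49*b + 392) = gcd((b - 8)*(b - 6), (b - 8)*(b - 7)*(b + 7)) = b - 8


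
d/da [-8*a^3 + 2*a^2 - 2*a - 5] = -24*a^2 + 4*a - 2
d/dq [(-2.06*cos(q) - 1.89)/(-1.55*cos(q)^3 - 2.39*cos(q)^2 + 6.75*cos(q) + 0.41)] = (6.386*cos(q)^3 + 13.7119*cos(q)^2 + 9.0342*cos(q) - 11.9129)*sin(q)/(2.4025*cos(q)^6 + 7.409*cos(q)^5 - 15.2129*cos(q)^4 - 33.536*cos(q)^3 + 43.6027*cos(q)^2 + 5.535*cos(q) + 0.1681)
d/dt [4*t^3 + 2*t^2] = 4*t*(3*t + 1)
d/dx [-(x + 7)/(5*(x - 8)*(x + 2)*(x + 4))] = (2*x^3 + 19*x^2 - 28*x - 216)/(5*(x^6 - 4*x^5 - 76*x^4 + 32*x^3 + 1856*x^2 + 5120*x + 4096))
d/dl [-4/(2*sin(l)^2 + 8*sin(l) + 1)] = 16*(sin(l) + 2)*cos(l)/(8*sin(l) - cos(2*l) + 2)^2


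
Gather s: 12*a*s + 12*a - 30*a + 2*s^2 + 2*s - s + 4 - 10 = -18*a + 2*s^2 + s*(12*a + 1) - 6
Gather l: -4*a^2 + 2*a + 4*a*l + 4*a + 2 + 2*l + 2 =-4*a^2 + 6*a + l*(4*a + 2) + 4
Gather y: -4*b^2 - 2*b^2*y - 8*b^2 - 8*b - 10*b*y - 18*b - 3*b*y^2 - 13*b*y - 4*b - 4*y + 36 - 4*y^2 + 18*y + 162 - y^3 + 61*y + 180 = -12*b^2 - 30*b - y^3 + y^2*(-3*b - 4) + y*(-2*b^2 - 23*b + 75) + 378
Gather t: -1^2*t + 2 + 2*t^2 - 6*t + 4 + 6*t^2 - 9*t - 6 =8*t^2 - 16*t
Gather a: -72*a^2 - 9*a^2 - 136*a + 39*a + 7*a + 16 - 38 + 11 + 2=-81*a^2 - 90*a - 9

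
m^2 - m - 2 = (m - 2)*(m + 1)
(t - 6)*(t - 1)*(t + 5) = t^3 - 2*t^2 - 29*t + 30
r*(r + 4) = r^2 + 4*r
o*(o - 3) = o^2 - 3*o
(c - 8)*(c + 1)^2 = c^3 - 6*c^2 - 15*c - 8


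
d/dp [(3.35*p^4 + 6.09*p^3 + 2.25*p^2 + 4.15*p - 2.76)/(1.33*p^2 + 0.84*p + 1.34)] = (8.911*p^5 + 16.5417*p^4 + 28.1872*p^3 + 20.8523*p^2 + 13.3716*p + 7.8794)/(1.7689*p^4 + 2.2344*p^3 + 4.27*p^2 + 2.2512*p + 1.7956)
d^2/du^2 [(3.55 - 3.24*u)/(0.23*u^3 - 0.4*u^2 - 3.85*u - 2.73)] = (-1.028376*u^5 + 4.04202*u^4 - 12.00044*u^3 - 39.865902*u^2 + 67.40475*u + 165.59459)/(0.012167*u^9 - 0.06348*u^8 - 0.500595*u^7 + 1.627949*u^6 + 9.886485*u^5 - 4.59291000000001*u^4 - 77.149324*u^3 - 130.339755*u^2 - 86.080995*u - 20.346417)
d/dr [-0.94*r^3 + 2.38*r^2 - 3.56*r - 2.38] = -2.82*r^2 + 4.76*r - 3.56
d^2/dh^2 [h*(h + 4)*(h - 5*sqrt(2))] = 6*h - 10*sqrt(2) + 8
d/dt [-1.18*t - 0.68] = -1.18000000000000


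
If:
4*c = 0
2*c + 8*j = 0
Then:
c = 0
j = 0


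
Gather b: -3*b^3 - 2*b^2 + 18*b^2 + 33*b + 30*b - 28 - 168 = -3*b^3 + 16*b^2 + 63*b - 196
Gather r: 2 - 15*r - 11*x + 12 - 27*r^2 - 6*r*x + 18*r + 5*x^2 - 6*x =-27*r^2 + r*(3 - 6*x) + 5*x^2 - 17*x + 14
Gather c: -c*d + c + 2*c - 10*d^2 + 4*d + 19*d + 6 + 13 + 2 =c*(3 - d) - 10*d^2 + 23*d + 21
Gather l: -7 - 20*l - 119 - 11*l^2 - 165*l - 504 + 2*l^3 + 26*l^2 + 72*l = 2*l^3 + 15*l^2 - 113*l - 630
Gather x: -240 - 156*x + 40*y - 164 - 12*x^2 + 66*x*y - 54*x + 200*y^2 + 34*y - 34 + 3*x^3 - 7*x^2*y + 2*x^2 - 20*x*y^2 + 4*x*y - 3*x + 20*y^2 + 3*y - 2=3*x^3 + x^2*(-7*y - 10) + x*(-20*y^2 + 70*y - 213) + 220*y^2 + 77*y - 440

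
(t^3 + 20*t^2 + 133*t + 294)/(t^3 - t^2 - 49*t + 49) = (t^2 + 13*t + 42)/(t^2 - 8*t + 7)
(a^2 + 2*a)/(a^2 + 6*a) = (a + 2)/(a + 6)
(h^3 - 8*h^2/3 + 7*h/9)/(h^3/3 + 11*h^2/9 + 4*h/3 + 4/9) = h*(9*h^2 - 24*h + 7)/(3*h^3 + 11*h^2 + 12*h + 4)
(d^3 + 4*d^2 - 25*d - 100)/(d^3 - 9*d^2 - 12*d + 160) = (d + 5)/(d - 8)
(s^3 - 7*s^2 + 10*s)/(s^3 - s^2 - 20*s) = (s - 2)/(s + 4)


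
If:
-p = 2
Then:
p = -2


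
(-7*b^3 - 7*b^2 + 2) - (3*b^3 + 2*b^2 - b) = -10*b^3 - 9*b^2 + b + 2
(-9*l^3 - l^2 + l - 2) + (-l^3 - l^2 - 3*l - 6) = -10*l^3 - 2*l^2 - 2*l - 8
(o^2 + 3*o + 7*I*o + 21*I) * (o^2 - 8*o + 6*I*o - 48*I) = o^4 - 5*o^3 + 13*I*o^3 - 66*o^2 - 65*I*o^2 + 210*o - 312*I*o + 1008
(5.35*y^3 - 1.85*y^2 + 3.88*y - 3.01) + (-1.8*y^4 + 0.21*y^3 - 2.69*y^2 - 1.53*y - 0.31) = -1.8*y^4 + 5.56*y^3 - 4.54*y^2 + 2.35*y - 3.32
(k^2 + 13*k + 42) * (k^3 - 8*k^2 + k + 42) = k^5 + 5*k^4 - 61*k^3 - 281*k^2 + 588*k + 1764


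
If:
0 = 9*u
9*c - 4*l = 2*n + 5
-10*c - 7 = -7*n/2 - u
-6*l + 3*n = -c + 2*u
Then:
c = -21/5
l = -57/10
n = -10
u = 0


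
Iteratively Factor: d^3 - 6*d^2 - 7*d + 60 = (d - 4)*(d^2 - 2*d - 15) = (d - 5)*(d - 4)*(d + 3)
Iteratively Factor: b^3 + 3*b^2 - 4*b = (b)*(b^2 + 3*b - 4) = b*(b - 1)*(b + 4)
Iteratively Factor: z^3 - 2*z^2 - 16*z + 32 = (z - 4)*(z^2 + 2*z - 8) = (z - 4)*(z + 4)*(z - 2)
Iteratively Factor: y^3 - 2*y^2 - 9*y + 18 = (y + 3)*(y^2 - 5*y + 6) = (y - 3)*(y + 3)*(y - 2)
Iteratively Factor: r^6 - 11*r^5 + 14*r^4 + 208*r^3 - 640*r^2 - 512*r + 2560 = (r - 4)*(r^5 - 7*r^4 - 14*r^3 + 152*r^2 - 32*r - 640) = (r - 5)*(r - 4)*(r^4 - 2*r^3 - 24*r^2 + 32*r + 128) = (r - 5)*(r - 4)*(r + 2)*(r^3 - 4*r^2 - 16*r + 64) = (r - 5)*(r - 4)^2*(r + 2)*(r^2 - 16) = (r - 5)*(r - 4)^2*(r + 2)*(r + 4)*(r - 4)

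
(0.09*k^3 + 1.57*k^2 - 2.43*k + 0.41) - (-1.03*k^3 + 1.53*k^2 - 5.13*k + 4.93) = 1.12*k^3 + 0.04*k^2 + 2.7*k - 4.52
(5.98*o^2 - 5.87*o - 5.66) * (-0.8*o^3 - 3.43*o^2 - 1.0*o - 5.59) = -4.784*o^5 - 15.8154*o^4 + 18.6821*o^3 - 8.1444*o^2 + 38.4733*o + 31.6394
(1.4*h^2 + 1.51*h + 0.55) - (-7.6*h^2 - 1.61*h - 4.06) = 9.0*h^2 + 3.12*h + 4.61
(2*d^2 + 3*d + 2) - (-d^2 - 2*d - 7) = 3*d^2 + 5*d + 9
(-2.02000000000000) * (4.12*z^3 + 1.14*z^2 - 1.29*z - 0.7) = -8.3224*z^3 - 2.3028*z^2 + 2.6058*z + 1.414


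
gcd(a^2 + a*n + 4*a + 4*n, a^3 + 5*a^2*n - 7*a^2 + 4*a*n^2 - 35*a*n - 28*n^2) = a + n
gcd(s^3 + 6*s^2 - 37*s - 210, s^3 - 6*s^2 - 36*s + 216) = s - 6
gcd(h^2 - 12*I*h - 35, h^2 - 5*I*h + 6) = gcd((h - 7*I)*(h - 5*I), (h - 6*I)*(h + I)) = 1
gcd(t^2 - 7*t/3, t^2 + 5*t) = t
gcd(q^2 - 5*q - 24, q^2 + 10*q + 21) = q + 3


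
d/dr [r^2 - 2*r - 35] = 2*r - 2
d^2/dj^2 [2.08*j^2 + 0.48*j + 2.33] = 4.16000000000000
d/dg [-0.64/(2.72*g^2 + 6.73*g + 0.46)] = (3.4816*g + 4.3072)/(2.72*g^2 + 6.73*g + 0.46)^2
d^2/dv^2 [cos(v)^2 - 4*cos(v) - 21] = 4*cos(v) - 2*cos(2*v)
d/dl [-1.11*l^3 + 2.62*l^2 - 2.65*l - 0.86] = -3.33*l^2 + 5.24*l - 2.65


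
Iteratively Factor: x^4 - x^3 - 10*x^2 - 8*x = (x - 4)*(x^3 + 3*x^2 + 2*x) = x*(x - 4)*(x^2 + 3*x + 2) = x*(x - 4)*(x + 1)*(x + 2)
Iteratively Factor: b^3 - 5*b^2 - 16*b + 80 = (b + 4)*(b^2 - 9*b + 20) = (b - 5)*(b + 4)*(b - 4)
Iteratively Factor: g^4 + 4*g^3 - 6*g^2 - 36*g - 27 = (g + 3)*(g^3 + g^2 - 9*g - 9) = (g + 3)^2*(g^2 - 2*g - 3) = (g - 3)*(g + 3)^2*(g + 1)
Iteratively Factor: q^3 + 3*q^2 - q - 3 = (q + 1)*(q^2 + 2*q - 3) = (q + 1)*(q + 3)*(q - 1)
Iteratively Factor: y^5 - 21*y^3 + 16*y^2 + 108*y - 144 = (y - 2)*(y^4 + 2*y^3 - 17*y^2 - 18*y + 72) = (y - 3)*(y - 2)*(y^3 + 5*y^2 - 2*y - 24) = (y - 3)*(y - 2)*(y + 4)*(y^2 + y - 6) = (y - 3)*(y - 2)*(y + 3)*(y + 4)*(y - 2)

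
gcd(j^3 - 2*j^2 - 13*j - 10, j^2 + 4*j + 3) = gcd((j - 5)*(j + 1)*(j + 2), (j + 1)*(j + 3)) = j + 1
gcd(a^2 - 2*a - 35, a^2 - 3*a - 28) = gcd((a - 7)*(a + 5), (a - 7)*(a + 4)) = a - 7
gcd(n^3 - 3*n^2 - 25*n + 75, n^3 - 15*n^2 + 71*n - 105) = n^2 - 8*n + 15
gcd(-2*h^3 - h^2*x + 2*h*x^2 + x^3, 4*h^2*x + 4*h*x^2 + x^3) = 2*h + x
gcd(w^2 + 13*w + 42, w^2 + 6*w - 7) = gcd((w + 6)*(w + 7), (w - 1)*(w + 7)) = w + 7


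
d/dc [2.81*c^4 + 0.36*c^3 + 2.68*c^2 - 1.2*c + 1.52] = 11.24*c^3 + 1.08*c^2 + 5.36*c - 1.2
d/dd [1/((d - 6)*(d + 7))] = (-2*d - 1)/(d^4 + 2*d^3 - 83*d^2 - 84*d + 1764)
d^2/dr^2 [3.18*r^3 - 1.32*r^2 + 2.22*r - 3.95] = 19.08*r - 2.64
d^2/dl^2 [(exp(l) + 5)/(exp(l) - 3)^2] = (exp(2*l) + 32*exp(l) + 39)*exp(l)/(exp(4*l) - 12*exp(3*l) + 54*exp(2*l) - 108*exp(l) + 81)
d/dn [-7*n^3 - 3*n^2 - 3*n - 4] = -21*n^2 - 6*n - 3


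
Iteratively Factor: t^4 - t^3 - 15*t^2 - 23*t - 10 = (t + 1)*(t^3 - 2*t^2 - 13*t - 10) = (t + 1)^2*(t^2 - 3*t - 10) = (t - 5)*(t + 1)^2*(t + 2)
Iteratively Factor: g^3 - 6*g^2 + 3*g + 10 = (g - 2)*(g^2 - 4*g - 5) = (g - 2)*(g + 1)*(g - 5)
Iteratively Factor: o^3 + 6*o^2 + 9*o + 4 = (o + 4)*(o^2 + 2*o + 1) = (o + 1)*(o + 4)*(o + 1)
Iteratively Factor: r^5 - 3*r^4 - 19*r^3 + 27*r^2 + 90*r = (r - 3)*(r^4 - 19*r^2 - 30*r) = (r - 3)*(r + 2)*(r^3 - 2*r^2 - 15*r) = r*(r - 3)*(r + 2)*(r^2 - 2*r - 15) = r*(r - 3)*(r + 2)*(r + 3)*(r - 5)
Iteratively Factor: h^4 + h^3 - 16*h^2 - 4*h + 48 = (h + 4)*(h^3 - 3*h^2 - 4*h + 12) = (h + 2)*(h + 4)*(h^2 - 5*h + 6) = (h - 3)*(h + 2)*(h + 4)*(h - 2)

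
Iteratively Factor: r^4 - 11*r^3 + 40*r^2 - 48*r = (r - 4)*(r^3 - 7*r^2 + 12*r) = (r - 4)*(r - 3)*(r^2 - 4*r) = (r - 4)^2*(r - 3)*(r)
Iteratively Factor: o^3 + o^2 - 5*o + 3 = (o + 3)*(o^2 - 2*o + 1) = (o - 1)*(o + 3)*(o - 1)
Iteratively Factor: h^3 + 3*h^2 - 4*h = (h + 4)*(h^2 - h) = h*(h + 4)*(h - 1)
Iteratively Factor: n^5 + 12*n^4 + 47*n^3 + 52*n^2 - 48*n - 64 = (n + 4)*(n^4 + 8*n^3 + 15*n^2 - 8*n - 16) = (n + 1)*(n + 4)*(n^3 + 7*n^2 + 8*n - 16) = (n + 1)*(n + 4)^2*(n^2 + 3*n - 4) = (n - 1)*(n + 1)*(n + 4)^2*(n + 4)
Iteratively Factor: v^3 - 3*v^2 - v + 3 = (v - 3)*(v^2 - 1) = (v - 3)*(v - 1)*(v + 1)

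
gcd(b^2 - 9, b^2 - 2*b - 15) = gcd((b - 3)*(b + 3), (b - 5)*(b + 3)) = b + 3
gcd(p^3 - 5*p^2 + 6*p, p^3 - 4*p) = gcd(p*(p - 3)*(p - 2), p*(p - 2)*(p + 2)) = p^2 - 2*p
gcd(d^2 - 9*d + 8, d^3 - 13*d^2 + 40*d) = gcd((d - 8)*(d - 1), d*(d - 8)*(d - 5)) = d - 8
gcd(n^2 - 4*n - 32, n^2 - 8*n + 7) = 1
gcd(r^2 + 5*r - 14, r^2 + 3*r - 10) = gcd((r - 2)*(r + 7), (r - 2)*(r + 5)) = r - 2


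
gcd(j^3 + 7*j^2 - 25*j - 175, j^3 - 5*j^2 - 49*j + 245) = j^2 + 2*j - 35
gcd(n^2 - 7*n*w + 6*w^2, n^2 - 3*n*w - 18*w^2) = -n + 6*w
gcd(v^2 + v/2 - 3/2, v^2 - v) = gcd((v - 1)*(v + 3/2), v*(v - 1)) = v - 1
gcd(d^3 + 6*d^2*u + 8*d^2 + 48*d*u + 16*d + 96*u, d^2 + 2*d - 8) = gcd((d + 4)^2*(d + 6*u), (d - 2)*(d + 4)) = d + 4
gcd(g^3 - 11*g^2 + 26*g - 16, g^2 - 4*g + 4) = g - 2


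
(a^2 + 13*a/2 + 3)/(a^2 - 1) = (a^2 + 13*a/2 + 3)/(a^2 - 1)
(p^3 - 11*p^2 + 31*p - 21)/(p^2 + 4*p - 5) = (p^2 - 10*p + 21)/(p + 5)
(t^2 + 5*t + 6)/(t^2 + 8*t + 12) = (t + 3)/(t + 6)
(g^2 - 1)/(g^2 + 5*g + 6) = (g^2 - 1)/(g^2 + 5*g + 6)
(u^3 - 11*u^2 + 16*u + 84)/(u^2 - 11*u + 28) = (u^2 - 4*u - 12)/(u - 4)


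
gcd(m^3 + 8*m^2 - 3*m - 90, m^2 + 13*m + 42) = m + 6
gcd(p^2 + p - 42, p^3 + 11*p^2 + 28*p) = p + 7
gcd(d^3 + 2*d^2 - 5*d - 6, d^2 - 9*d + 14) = d - 2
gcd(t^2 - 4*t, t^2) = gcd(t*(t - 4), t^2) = t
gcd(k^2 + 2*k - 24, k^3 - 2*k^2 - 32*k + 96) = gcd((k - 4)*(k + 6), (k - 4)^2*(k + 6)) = k^2 + 2*k - 24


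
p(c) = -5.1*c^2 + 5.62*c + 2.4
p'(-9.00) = 97.42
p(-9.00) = -461.28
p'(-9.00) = 97.42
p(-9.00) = -461.28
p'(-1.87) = 24.69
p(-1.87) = -25.94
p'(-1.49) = 20.82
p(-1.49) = -17.30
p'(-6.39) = 70.80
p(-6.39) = -241.76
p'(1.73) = -12.03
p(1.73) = -3.14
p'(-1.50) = 20.92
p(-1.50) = -17.50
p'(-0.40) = 9.70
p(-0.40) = -0.66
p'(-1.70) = 22.96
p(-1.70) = -21.89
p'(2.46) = -19.47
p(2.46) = -14.64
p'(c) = 5.62 - 10.2*c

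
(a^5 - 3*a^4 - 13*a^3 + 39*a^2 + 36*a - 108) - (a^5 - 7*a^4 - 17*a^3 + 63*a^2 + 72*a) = 4*a^4 + 4*a^3 - 24*a^2 - 36*a - 108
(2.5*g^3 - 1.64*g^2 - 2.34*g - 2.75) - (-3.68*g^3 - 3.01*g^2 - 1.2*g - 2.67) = 6.18*g^3 + 1.37*g^2 - 1.14*g - 0.0800000000000001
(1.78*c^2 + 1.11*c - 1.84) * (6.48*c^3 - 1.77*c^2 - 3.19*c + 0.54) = 11.5344*c^5 + 4.0422*c^4 - 19.5661*c^3 + 0.6771*c^2 + 6.469*c - 0.9936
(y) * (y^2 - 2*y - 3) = y^3 - 2*y^2 - 3*y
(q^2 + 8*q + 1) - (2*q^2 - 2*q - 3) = -q^2 + 10*q + 4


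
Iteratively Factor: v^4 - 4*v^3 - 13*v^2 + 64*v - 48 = (v - 3)*(v^3 - v^2 - 16*v + 16) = (v - 3)*(v - 1)*(v^2 - 16) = (v - 3)*(v - 1)*(v + 4)*(v - 4)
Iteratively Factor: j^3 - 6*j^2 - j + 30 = (j + 2)*(j^2 - 8*j + 15) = (j - 3)*(j + 2)*(j - 5)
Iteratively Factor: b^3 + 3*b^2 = (b + 3)*(b^2) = b*(b + 3)*(b)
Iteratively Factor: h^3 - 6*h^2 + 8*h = (h - 2)*(h^2 - 4*h) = (h - 4)*(h - 2)*(h)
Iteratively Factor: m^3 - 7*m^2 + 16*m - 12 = (m - 2)*(m^2 - 5*m + 6) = (m - 2)^2*(m - 3)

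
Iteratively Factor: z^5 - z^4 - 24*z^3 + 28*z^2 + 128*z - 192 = (z - 4)*(z^4 + 3*z^3 - 12*z^2 - 20*z + 48) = (z - 4)*(z - 2)*(z^3 + 5*z^2 - 2*z - 24) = (z - 4)*(z - 2)^2*(z^2 + 7*z + 12) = (z - 4)*(z - 2)^2*(z + 3)*(z + 4)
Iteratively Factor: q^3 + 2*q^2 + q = (q + 1)*(q^2 + q) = q*(q + 1)*(q + 1)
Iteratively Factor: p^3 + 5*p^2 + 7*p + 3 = (p + 1)*(p^2 + 4*p + 3) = (p + 1)^2*(p + 3)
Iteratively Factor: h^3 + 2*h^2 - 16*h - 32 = (h + 2)*(h^2 - 16) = (h - 4)*(h + 2)*(h + 4)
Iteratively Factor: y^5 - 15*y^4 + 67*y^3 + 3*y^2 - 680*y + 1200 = (y - 5)*(y^4 - 10*y^3 + 17*y^2 + 88*y - 240) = (y - 5)^2*(y^3 - 5*y^2 - 8*y + 48) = (y - 5)^2*(y + 3)*(y^2 - 8*y + 16) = (y - 5)^2*(y - 4)*(y + 3)*(y - 4)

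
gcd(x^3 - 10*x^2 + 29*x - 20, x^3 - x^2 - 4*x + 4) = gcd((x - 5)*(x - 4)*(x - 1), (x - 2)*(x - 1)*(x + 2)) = x - 1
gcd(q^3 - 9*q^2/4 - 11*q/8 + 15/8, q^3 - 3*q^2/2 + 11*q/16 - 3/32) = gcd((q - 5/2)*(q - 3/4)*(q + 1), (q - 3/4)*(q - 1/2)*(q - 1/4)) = q - 3/4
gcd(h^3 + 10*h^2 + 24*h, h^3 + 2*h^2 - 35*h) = h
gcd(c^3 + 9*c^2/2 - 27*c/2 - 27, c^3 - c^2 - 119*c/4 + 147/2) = c + 6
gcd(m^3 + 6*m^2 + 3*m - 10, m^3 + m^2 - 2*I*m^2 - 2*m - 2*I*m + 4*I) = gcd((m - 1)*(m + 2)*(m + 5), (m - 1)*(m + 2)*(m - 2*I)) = m^2 + m - 2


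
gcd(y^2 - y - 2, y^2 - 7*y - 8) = y + 1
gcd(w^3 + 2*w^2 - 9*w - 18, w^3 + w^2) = 1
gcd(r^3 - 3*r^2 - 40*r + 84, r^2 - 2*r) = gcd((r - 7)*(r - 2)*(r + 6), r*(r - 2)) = r - 2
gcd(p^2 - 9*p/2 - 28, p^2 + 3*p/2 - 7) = p + 7/2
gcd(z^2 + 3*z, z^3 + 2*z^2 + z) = z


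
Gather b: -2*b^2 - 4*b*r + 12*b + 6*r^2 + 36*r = -2*b^2 + b*(12 - 4*r) + 6*r^2 + 36*r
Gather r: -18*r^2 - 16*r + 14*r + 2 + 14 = -18*r^2 - 2*r + 16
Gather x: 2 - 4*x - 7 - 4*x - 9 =-8*x - 14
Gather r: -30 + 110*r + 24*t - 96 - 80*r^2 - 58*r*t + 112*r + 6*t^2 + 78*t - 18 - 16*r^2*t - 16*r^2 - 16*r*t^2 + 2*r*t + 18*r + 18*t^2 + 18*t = r^2*(-16*t - 96) + r*(-16*t^2 - 56*t + 240) + 24*t^2 + 120*t - 144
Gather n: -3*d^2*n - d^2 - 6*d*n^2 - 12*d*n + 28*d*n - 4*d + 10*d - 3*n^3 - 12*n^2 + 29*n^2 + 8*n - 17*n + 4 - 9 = -d^2 + 6*d - 3*n^3 + n^2*(17 - 6*d) + n*(-3*d^2 + 16*d - 9) - 5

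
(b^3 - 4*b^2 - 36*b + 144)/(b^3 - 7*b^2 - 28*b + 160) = (b^2 - 36)/(b^2 - 3*b - 40)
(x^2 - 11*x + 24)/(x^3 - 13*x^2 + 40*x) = (x - 3)/(x*(x - 5))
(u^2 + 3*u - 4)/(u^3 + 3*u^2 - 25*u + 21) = (u + 4)/(u^2 + 4*u - 21)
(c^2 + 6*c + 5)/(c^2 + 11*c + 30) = (c + 1)/(c + 6)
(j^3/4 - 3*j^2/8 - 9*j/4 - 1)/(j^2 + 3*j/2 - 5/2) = (2*j^3 - 3*j^2 - 18*j - 8)/(4*(2*j^2 + 3*j - 5))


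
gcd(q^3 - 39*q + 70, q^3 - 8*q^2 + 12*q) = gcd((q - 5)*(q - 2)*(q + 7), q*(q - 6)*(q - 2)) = q - 2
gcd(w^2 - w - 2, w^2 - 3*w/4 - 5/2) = w - 2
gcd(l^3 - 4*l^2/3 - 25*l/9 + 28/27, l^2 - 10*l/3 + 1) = l - 1/3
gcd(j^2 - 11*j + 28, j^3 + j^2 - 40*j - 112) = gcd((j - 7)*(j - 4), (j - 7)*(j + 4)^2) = j - 7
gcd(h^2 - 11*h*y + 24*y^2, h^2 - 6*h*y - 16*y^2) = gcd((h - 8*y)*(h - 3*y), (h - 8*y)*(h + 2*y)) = -h + 8*y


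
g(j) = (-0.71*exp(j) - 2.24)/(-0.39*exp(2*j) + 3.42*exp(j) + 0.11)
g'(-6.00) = 1.34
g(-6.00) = -18.92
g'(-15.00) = 0.00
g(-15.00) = -20.36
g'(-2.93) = 4.71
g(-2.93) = -7.81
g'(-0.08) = 0.61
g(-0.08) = -0.99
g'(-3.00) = 4.78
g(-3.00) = -8.15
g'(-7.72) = 0.27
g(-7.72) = -20.09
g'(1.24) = -0.12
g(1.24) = -0.65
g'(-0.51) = 0.94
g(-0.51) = -1.32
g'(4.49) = -0.03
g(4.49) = 0.02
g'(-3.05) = 4.83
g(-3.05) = -8.39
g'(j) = (-0.71*exp(j) - 2.24)*(0.78*exp(2*j) - 3.42*exp(j))/(-0.39*exp(2*j) + 3.42*exp(j) + 0.11)^2 - 0.71*exp(j)/(-0.39*exp(2*j) + 3.42*exp(j) + 0.11) = (-0.2769*exp(2*j) - 1.7472*exp(j) + 7.5827)*exp(j)/(0.1521*exp(4*j) - 2.6676*exp(3*j) + 11.6106*exp(2*j) + 0.7524*exp(j) + 0.0121)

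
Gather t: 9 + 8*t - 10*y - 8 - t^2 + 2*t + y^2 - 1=-t^2 + 10*t + y^2 - 10*y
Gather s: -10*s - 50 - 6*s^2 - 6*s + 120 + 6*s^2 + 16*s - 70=0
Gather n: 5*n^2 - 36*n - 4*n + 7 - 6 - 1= 5*n^2 - 40*n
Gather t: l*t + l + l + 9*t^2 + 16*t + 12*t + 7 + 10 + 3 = 2*l + 9*t^2 + t*(l + 28) + 20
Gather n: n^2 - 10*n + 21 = n^2 - 10*n + 21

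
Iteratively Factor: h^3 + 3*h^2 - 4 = (h + 2)*(h^2 + h - 2) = (h + 2)^2*(h - 1)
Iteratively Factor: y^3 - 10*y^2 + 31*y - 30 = (y - 2)*(y^2 - 8*y + 15) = (y - 5)*(y - 2)*(y - 3)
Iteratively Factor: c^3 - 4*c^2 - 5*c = (c - 5)*(c^2 + c) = (c - 5)*(c + 1)*(c)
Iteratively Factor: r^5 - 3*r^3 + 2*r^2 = (r + 2)*(r^4 - 2*r^3 + r^2) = (r - 1)*(r + 2)*(r^3 - r^2) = (r - 1)^2*(r + 2)*(r^2) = r*(r - 1)^2*(r + 2)*(r)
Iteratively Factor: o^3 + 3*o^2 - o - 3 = (o + 1)*(o^2 + 2*o - 3) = (o + 1)*(o + 3)*(o - 1)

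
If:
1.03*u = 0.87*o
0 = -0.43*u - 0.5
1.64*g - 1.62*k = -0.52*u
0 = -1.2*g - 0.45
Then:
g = -0.38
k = -0.75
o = -1.38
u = -1.16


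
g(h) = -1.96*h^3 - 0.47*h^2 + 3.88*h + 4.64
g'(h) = -5.88*h^2 - 0.94*h + 3.88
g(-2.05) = 11.60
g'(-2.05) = -18.90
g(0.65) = 6.43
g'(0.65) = 0.78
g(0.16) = 5.24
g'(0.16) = 3.58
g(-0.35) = 3.31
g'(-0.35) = 3.49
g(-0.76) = 2.28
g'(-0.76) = 1.20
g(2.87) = -34.43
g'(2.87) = -47.25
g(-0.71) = 2.35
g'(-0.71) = 1.58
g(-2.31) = 17.33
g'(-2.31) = -25.32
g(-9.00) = 1360.49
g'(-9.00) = -463.94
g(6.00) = -412.36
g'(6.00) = -213.44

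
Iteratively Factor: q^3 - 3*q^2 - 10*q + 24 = (q - 2)*(q^2 - q - 12) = (q - 4)*(q - 2)*(q + 3)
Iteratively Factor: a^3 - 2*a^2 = (a - 2)*(a^2) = a*(a - 2)*(a)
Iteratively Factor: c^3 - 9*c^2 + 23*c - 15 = (c - 1)*(c^2 - 8*c + 15) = (c - 5)*(c - 1)*(c - 3)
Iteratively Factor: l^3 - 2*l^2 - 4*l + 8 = (l - 2)*(l^2 - 4) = (l - 2)*(l + 2)*(l - 2)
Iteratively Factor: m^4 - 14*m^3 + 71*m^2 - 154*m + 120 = (m - 2)*(m^3 - 12*m^2 + 47*m - 60) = (m - 5)*(m - 2)*(m^2 - 7*m + 12) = (m - 5)*(m - 3)*(m - 2)*(m - 4)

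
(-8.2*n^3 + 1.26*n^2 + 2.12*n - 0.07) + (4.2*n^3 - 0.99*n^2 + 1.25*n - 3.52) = -4.0*n^3 + 0.27*n^2 + 3.37*n - 3.59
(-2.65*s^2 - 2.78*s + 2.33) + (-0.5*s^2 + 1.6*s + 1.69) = -3.15*s^2 - 1.18*s + 4.02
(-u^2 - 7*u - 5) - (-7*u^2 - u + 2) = 6*u^2 - 6*u - 7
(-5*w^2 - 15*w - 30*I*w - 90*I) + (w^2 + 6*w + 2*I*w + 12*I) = -4*w^2 - 9*w - 28*I*w - 78*I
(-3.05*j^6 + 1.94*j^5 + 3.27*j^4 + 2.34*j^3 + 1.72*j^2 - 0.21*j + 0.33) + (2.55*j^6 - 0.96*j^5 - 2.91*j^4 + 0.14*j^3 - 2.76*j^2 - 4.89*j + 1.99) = -0.5*j^6 + 0.98*j^5 + 0.36*j^4 + 2.48*j^3 - 1.04*j^2 - 5.1*j + 2.32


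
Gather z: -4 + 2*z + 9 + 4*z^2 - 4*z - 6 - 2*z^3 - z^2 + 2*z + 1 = -2*z^3 + 3*z^2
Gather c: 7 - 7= 0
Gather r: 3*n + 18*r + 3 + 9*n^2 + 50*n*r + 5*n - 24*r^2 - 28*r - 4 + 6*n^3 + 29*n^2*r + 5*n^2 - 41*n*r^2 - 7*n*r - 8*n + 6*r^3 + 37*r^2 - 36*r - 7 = 6*n^3 + 14*n^2 + 6*r^3 + r^2*(13 - 41*n) + r*(29*n^2 + 43*n - 46) - 8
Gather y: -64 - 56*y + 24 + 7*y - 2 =-49*y - 42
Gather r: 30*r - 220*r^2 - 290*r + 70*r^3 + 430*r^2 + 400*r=70*r^3 + 210*r^2 + 140*r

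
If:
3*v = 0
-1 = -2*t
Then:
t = 1/2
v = 0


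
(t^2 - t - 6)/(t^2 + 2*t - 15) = (t + 2)/(t + 5)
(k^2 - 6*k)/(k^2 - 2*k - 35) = k*(6 - k)/(-k^2 + 2*k + 35)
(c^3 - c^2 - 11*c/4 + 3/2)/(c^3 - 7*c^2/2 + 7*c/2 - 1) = (c + 3/2)/(c - 1)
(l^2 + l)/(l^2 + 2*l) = (l + 1)/(l + 2)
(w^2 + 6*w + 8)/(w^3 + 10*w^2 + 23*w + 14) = (w + 4)/(w^2 + 8*w + 7)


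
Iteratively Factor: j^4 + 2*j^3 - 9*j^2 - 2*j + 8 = (j + 1)*(j^3 + j^2 - 10*j + 8) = (j - 1)*(j + 1)*(j^2 + 2*j - 8) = (j - 2)*(j - 1)*(j + 1)*(j + 4)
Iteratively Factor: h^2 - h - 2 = (h + 1)*(h - 2)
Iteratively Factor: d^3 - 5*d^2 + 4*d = (d)*(d^2 - 5*d + 4) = d*(d - 4)*(d - 1)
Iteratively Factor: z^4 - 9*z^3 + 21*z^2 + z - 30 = (z - 2)*(z^3 - 7*z^2 + 7*z + 15) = (z - 2)*(z + 1)*(z^2 - 8*z + 15) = (z - 3)*(z - 2)*(z + 1)*(z - 5)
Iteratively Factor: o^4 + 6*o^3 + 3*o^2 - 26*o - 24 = (o + 1)*(o^3 + 5*o^2 - 2*o - 24) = (o + 1)*(o + 3)*(o^2 + 2*o - 8) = (o - 2)*(o + 1)*(o + 3)*(o + 4)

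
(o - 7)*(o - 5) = o^2 - 12*o + 35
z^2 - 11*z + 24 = (z - 8)*(z - 3)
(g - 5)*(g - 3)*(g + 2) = g^3 - 6*g^2 - g + 30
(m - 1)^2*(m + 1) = m^3 - m^2 - m + 1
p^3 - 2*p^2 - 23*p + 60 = (p - 4)*(p - 3)*(p + 5)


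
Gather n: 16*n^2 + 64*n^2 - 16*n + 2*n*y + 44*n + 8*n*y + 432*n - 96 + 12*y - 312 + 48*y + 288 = 80*n^2 + n*(10*y + 460) + 60*y - 120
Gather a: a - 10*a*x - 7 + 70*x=a*(1 - 10*x) + 70*x - 7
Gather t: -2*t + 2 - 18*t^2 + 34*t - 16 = -18*t^2 + 32*t - 14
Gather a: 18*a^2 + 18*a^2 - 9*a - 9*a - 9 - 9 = 36*a^2 - 18*a - 18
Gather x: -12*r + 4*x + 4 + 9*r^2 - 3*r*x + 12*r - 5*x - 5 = 9*r^2 + x*(-3*r - 1) - 1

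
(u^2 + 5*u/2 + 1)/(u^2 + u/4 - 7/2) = 2*(2*u + 1)/(4*u - 7)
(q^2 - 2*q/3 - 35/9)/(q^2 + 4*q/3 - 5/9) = (3*q - 7)/(3*q - 1)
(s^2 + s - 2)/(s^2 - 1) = (s + 2)/(s + 1)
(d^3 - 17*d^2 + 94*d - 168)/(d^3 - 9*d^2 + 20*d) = (d^2 - 13*d + 42)/(d*(d - 5))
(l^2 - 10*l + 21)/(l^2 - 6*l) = (l^2 - 10*l + 21)/(l*(l - 6))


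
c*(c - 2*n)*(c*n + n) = c^3*n - 2*c^2*n^2 + c^2*n - 2*c*n^2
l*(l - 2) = l^2 - 2*l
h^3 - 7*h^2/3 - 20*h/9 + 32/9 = (h - 8/3)*(h - 1)*(h + 4/3)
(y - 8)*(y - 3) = y^2 - 11*y + 24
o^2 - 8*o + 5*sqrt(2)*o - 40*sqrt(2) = (o - 8)*(o + 5*sqrt(2))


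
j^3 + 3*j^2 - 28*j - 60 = (j - 5)*(j + 2)*(j + 6)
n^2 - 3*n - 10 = (n - 5)*(n + 2)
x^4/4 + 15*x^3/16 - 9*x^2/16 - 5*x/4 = x*(x/4 + 1)*(x - 5/4)*(x + 1)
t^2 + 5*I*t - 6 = (t + 2*I)*(t + 3*I)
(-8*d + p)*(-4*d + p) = 32*d^2 - 12*d*p + p^2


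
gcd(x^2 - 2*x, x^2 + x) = x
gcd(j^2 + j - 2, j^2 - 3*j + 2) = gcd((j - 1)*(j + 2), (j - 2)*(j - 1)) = j - 1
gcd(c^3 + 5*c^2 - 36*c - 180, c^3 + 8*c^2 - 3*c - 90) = c^2 + 11*c + 30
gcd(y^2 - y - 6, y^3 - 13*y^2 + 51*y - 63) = y - 3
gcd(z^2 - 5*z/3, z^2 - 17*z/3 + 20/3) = z - 5/3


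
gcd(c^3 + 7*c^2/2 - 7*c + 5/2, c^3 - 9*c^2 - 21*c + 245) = c + 5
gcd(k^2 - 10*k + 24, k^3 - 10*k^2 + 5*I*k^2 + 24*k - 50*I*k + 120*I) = k^2 - 10*k + 24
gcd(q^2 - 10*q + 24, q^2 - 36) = q - 6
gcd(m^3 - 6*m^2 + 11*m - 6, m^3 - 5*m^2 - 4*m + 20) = m - 2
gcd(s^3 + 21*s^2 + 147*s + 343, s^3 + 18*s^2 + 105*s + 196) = s^2 + 14*s + 49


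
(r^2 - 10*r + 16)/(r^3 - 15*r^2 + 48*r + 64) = (r - 2)/(r^2 - 7*r - 8)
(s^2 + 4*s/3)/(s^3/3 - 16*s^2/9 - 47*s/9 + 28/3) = 3*s*(3*s + 4)/(3*s^3 - 16*s^2 - 47*s + 84)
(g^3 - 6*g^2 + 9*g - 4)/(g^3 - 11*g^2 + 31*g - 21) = (g^2 - 5*g + 4)/(g^2 - 10*g + 21)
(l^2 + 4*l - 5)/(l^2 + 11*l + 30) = (l - 1)/(l + 6)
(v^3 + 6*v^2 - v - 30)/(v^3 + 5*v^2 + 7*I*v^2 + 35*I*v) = (v^2 + v - 6)/(v*(v + 7*I))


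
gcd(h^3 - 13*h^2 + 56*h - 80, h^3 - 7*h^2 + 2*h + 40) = h^2 - 9*h + 20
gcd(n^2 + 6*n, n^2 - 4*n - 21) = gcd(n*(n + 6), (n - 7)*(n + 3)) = 1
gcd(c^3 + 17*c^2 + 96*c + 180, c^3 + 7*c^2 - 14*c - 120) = c^2 + 11*c + 30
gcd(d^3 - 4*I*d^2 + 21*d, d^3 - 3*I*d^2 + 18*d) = d^2 + 3*I*d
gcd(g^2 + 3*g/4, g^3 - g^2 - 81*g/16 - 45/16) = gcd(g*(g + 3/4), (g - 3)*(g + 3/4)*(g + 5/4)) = g + 3/4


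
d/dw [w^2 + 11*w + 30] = 2*w + 11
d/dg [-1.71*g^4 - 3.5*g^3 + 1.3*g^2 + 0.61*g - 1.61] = -6.84*g^3 - 10.5*g^2 + 2.6*g + 0.61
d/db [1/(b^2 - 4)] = -2*b/(b^2 - 4)^2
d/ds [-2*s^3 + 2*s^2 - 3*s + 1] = -6*s^2 + 4*s - 3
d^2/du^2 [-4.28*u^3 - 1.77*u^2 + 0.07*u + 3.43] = -25.68*u - 3.54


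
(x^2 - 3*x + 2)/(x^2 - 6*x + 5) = (x - 2)/(x - 5)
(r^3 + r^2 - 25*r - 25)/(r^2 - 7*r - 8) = (r^2 - 25)/(r - 8)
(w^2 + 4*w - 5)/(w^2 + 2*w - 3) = (w + 5)/(w + 3)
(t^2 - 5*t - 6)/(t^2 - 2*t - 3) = (t - 6)/(t - 3)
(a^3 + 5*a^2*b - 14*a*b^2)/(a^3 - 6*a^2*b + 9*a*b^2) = (a^2 + 5*a*b - 14*b^2)/(a^2 - 6*a*b + 9*b^2)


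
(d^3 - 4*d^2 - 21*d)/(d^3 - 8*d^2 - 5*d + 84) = d/(d - 4)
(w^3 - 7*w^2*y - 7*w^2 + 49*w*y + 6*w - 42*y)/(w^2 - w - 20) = (-w^3 + 7*w^2*y + 7*w^2 - 49*w*y - 6*w + 42*y)/(-w^2 + w + 20)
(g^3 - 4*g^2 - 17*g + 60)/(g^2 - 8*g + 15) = g + 4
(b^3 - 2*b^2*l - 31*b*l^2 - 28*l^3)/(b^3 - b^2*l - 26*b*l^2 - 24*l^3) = (b - 7*l)/(b - 6*l)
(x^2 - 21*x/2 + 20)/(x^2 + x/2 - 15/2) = (x - 8)/(x + 3)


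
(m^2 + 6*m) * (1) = m^2 + 6*m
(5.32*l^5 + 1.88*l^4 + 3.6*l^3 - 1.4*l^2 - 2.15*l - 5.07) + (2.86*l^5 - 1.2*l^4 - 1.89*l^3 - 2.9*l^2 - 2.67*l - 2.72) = 8.18*l^5 + 0.68*l^4 + 1.71*l^3 - 4.3*l^2 - 4.82*l - 7.79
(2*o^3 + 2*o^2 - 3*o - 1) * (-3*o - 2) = -6*o^4 - 10*o^3 + 5*o^2 + 9*o + 2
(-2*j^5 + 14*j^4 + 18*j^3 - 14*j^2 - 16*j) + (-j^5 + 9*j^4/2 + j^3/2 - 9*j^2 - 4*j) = -3*j^5 + 37*j^4/2 + 37*j^3/2 - 23*j^2 - 20*j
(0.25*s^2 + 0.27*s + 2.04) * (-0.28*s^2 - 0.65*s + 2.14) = -0.07*s^4 - 0.2381*s^3 - 0.2117*s^2 - 0.7482*s + 4.3656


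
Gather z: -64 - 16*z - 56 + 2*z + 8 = -14*z - 112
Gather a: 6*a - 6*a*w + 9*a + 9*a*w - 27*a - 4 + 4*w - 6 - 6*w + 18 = a*(3*w - 12) - 2*w + 8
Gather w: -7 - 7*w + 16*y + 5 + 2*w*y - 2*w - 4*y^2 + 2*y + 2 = w*(2*y - 9) - 4*y^2 + 18*y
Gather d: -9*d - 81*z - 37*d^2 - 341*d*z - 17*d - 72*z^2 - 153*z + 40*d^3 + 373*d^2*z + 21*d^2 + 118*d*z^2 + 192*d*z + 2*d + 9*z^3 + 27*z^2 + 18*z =40*d^3 + d^2*(373*z - 16) + d*(118*z^2 - 149*z - 24) + 9*z^3 - 45*z^2 - 216*z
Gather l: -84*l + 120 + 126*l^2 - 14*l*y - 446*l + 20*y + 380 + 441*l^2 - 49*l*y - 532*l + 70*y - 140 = 567*l^2 + l*(-63*y - 1062) + 90*y + 360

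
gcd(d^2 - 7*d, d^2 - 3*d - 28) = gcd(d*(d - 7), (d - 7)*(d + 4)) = d - 7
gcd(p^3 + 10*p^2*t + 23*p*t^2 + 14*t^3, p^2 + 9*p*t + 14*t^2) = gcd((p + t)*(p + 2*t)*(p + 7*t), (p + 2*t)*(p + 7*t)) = p^2 + 9*p*t + 14*t^2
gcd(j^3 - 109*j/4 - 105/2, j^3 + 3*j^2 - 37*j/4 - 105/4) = j^2 + 6*j + 35/4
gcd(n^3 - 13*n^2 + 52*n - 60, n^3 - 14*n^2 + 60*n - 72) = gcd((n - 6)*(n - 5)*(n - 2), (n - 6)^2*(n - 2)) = n^2 - 8*n + 12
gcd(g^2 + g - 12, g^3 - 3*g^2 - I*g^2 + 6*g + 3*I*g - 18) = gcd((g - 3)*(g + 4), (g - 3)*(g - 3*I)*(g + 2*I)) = g - 3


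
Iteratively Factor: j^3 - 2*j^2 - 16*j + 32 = (j - 2)*(j^2 - 16) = (j - 4)*(j - 2)*(j + 4)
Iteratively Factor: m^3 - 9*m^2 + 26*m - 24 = (m - 2)*(m^2 - 7*m + 12) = (m - 3)*(m - 2)*(m - 4)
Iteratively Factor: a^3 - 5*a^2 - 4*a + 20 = (a - 2)*(a^2 - 3*a - 10) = (a - 2)*(a + 2)*(a - 5)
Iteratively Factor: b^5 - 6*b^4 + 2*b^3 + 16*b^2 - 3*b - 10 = (b - 2)*(b^4 - 4*b^3 - 6*b^2 + 4*b + 5) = (b - 2)*(b - 1)*(b^3 - 3*b^2 - 9*b - 5) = (b - 5)*(b - 2)*(b - 1)*(b^2 + 2*b + 1) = (b - 5)*(b - 2)*(b - 1)*(b + 1)*(b + 1)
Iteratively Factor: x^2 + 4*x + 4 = (x + 2)*(x + 2)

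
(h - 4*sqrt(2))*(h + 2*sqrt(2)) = h^2 - 2*sqrt(2)*h - 16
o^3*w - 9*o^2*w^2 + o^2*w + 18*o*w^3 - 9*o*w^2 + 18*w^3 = (o - 6*w)*(o - 3*w)*(o*w + w)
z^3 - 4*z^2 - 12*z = z*(z - 6)*(z + 2)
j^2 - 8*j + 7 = (j - 7)*(j - 1)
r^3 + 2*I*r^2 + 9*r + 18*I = (r - 3*I)*(r + 2*I)*(r + 3*I)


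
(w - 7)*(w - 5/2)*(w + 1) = w^3 - 17*w^2/2 + 8*w + 35/2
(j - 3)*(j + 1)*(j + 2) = j^3 - 7*j - 6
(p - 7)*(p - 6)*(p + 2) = p^3 - 11*p^2 + 16*p + 84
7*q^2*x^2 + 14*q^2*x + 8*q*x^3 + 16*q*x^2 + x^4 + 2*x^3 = x*(q + x)*(7*q + x)*(x + 2)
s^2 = s^2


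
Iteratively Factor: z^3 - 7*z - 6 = (z + 2)*(z^2 - 2*z - 3) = (z - 3)*(z + 2)*(z + 1)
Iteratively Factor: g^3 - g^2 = (g)*(g^2 - g) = g*(g - 1)*(g)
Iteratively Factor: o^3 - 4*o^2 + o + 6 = (o - 3)*(o^2 - o - 2) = (o - 3)*(o + 1)*(o - 2)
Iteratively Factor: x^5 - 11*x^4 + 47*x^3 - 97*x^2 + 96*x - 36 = (x - 3)*(x^4 - 8*x^3 + 23*x^2 - 28*x + 12) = (x - 3)^2*(x^3 - 5*x^2 + 8*x - 4) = (x - 3)^2*(x - 2)*(x^2 - 3*x + 2) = (x - 3)^2*(x - 2)*(x - 1)*(x - 2)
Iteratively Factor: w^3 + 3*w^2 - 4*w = (w + 4)*(w^2 - w) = (w - 1)*(w + 4)*(w)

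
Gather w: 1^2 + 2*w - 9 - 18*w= -16*w - 8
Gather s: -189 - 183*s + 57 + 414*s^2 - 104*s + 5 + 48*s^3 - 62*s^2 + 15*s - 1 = 48*s^3 + 352*s^2 - 272*s - 128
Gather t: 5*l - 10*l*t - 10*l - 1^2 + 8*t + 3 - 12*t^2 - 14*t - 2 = -5*l - 12*t^2 + t*(-10*l - 6)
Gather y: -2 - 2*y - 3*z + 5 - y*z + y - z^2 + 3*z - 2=y*(-z - 1) - z^2 + 1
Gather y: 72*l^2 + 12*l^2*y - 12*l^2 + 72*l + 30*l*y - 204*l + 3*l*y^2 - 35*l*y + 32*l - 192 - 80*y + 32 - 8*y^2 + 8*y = 60*l^2 - 100*l + y^2*(3*l - 8) + y*(12*l^2 - 5*l - 72) - 160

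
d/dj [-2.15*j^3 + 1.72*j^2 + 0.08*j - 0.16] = -6.45*j^2 + 3.44*j + 0.08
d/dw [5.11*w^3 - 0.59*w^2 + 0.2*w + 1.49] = 15.33*w^2 - 1.18*w + 0.2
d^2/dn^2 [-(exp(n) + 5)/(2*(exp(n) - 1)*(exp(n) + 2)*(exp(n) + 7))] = (-4*exp(6*n) - 69*exp(5*n) - 484*exp(4*n) - 1472*exp(3*n) - 1902*exp(2*n) - 2435*exp(n) - 546)*exp(n)/(2*(exp(9*n) + 24*exp(8*n) + 207*exp(7*n) + 710*exp(6*n) + 363*exp(5*n) - 2508*exp(4*n) - 2647*exp(3*n) + 3654*exp(2*n) + 2940*exp(n) - 2744))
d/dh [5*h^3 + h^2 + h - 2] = 15*h^2 + 2*h + 1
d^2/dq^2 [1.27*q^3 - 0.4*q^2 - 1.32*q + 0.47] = 7.62*q - 0.8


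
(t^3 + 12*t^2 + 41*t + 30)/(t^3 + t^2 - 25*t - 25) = (t + 6)/(t - 5)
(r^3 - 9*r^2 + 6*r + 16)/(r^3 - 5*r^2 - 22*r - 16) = (r - 2)/(r + 2)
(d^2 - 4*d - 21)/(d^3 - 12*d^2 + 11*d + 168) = 1/(d - 8)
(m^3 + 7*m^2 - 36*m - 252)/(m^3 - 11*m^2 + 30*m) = (m^2 + 13*m + 42)/(m*(m - 5))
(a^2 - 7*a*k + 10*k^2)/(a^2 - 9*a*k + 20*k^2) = (a - 2*k)/(a - 4*k)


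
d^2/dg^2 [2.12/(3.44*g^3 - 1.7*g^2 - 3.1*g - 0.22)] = ((7.208 - 43.7568*g)*(-3.44*g^3 + 1.7*g^2 + 3.1*g + 0.22) - 2.12*(-20.64*g^2 + 6.8*g + 6.2)*(-10.32*g^2 + 3.4*g + 3.1))/(-3.44*g^3 + 1.7*g^2 + 3.1*g + 0.22)^3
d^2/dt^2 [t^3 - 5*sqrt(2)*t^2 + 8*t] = 6*t - 10*sqrt(2)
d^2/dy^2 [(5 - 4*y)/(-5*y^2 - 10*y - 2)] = 10*(20*(y + 1)^2*(4*y - 5) - 3*(4*y + 1)*(5*y^2 + 10*y + 2))/(5*y^2 + 10*y + 2)^3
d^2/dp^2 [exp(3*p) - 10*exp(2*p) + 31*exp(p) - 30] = (9*exp(2*p) - 40*exp(p) + 31)*exp(p)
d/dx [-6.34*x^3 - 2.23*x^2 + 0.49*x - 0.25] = -19.02*x^2 - 4.46*x + 0.49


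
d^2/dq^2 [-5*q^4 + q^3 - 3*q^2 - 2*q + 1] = -60*q^2 + 6*q - 6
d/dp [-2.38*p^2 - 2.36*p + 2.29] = -4.76*p - 2.36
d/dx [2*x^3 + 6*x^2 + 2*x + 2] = 6*x^2 + 12*x + 2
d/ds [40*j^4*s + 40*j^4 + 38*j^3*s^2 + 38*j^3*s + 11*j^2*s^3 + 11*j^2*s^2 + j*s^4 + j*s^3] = j*(40*j^3 + 76*j^2*s + 38*j^2 + 33*j*s^2 + 22*j*s + 4*s^3 + 3*s^2)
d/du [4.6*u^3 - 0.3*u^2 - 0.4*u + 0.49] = 13.8*u^2 - 0.6*u - 0.4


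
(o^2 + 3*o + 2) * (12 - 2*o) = -2*o^3 + 6*o^2 + 32*o + 24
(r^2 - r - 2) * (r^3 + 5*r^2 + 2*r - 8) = r^5 + 4*r^4 - 5*r^3 - 20*r^2 + 4*r + 16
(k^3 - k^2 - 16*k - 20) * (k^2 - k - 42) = k^5 - 2*k^4 - 57*k^3 + 38*k^2 + 692*k + 840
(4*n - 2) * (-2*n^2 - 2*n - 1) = -8*n^3 - 4*n^2 + 2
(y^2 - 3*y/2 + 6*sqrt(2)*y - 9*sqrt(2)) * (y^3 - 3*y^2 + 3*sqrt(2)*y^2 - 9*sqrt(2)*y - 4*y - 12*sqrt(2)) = y^5 - 9*y^4/2 + 9*sqrt(2)*y^4 - 81*sqrt(2)*y^3/2 + 73*y^3/2 - 156*y^2 + 9*sqrt(2)*y^2/2 + 18*y + 54*sqrt(2)*y + 216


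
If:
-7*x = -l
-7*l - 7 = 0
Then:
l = -1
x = -1/7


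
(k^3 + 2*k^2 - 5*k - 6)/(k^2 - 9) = (k^2 - k - 2)/(k - 3)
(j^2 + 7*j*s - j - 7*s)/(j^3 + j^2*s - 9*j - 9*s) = (j^2 + 7*j*s - j - 7*s)/(j^3 + j^2*s - 9*j - 9*s)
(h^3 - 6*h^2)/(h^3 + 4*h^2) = (h - 6)/(h + 4)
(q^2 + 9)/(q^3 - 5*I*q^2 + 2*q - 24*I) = (q + 3*I)/(q^2 - 2*I*q + 8)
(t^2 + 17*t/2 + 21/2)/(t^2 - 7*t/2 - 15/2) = (t + 7)/(t - 5)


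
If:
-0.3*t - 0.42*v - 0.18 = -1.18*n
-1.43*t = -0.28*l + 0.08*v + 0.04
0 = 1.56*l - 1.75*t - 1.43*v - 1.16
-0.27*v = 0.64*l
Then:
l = 0.25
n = -0.05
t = 0.06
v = -0.60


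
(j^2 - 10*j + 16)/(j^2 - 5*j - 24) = (j - 2)/(j + 3)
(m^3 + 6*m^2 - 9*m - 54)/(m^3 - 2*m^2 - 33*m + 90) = (m + 3)/(m - 5)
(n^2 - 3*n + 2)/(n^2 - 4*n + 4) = (n - 1)/(n - 2)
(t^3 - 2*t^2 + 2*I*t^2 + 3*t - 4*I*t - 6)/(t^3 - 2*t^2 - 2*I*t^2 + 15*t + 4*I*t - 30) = (t - I)/(t - 5*I)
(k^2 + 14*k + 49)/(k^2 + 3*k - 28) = (k + 7)/(k - 4)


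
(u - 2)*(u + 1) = u^2 - u - 2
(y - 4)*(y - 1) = y^2 - 5*y + 4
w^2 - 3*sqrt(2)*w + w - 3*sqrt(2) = (w + 1)*(w - 3*sqrt(2))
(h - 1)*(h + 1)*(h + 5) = h^3 + 5*h^2 - h - 5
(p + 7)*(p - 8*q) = p^2 - 8*p*q + 7*p - 56*q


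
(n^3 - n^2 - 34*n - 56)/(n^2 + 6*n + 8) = n - 7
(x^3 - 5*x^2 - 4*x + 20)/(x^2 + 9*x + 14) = (x^2 - 7*x + 10)/(x + 7)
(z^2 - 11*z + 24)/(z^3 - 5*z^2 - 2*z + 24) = (z - 8)/(z^2 - 2*z - 8)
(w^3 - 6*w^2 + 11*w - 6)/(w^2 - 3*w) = w - 3 + 2/w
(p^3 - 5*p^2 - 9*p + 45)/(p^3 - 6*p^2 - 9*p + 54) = (p - 5)/(p - 6)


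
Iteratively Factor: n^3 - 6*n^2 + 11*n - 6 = (n - 1)*(n^2 - 5*n + 6) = (n - 2)*(n - 1)*(n - 3)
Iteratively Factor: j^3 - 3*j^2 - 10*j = (j + 2)*(j^2 - 5*j) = j*(j + 2)*(j - 5)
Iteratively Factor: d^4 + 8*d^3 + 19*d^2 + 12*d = (d + 1)*(d^3 + 7*d^2 + 12*d) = (d + 1)*(d + 3)*(d^2 + 4*d) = (d + 1)*(d + 3)*(d + 4)*(d)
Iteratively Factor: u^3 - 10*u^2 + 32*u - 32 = (u - 2)*(u^2 - 8*u + 16) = (u - 4)*(u - 2)*(u - 4)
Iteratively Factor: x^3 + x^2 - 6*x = (x - 2)*(x^2 + 3*x) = x*(x - 2)*(x + 3)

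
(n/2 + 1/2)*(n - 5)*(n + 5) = n^3/2 + n^2/2 - 25*n/2 - 25/2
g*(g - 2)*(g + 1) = g^3 - g^2 - 2*g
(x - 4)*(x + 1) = x^2 - 3*x - 4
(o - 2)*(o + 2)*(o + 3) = o^3 + 3*o^2 - 4*o - 12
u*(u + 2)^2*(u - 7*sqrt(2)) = u^4 - 7*sqrt(2)*u^3 + 4*u^3 - 28*sqrt(2)*u^2 + 4*u^2 - 28*sqrt(2)*u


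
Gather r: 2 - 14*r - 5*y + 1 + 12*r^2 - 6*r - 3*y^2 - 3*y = 12*r^2 - 20*r - 3*y^2 - 8*y + 3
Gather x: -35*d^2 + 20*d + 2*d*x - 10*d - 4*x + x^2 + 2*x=-35*d^2 + 10*d + x^2 + x*(2*d - 2)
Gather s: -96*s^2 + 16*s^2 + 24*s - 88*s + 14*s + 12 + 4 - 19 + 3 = -80*s^2 - 50*s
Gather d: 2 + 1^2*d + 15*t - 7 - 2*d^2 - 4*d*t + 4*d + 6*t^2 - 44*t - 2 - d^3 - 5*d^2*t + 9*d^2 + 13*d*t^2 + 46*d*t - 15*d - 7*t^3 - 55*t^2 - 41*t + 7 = -d^3 + d^2*(7 - 5*t) + d*(13*t^2 + 42*t - 10) - 7*t^3 - 49*t^2 - 70*t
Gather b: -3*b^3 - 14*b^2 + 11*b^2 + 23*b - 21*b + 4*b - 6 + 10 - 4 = -3*b^3 - 3*b^2 + 6*b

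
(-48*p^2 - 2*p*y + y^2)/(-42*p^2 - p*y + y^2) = (-8*p + y)/(-7*p + y)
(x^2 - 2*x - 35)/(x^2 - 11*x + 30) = (x^2 - 2*x - 35)/(x^2 - 11*x + 30)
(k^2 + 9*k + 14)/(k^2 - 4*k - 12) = (k + 7)/(k - 6)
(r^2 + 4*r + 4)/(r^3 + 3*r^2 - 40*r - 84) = (r + 2)/(r^2 + r - 42)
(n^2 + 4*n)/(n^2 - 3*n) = (n + 4)/(n - 3)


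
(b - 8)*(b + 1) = b^2 - 7*b - 8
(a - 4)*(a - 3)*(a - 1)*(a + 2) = a^4 - 6*a^3 + 3*a^2 + 26*a - 24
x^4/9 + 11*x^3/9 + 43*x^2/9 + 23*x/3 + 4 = (x/3 + 1)^2*(x + 1)*(x + 4)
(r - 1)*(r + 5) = r^2 + 4*r - 5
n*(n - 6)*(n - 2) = n^3 - 8*n^2 + 12*n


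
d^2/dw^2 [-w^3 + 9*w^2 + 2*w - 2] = 18 - 6*w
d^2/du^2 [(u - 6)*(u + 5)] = 2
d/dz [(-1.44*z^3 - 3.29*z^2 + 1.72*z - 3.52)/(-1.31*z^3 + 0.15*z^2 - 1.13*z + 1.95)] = (-4.5259*z^4 + 7.7608*z^3 - 18.7979*z^2 - 11.775*z - 0.6236)/(1.7161*z^6 - 0.393*z^5 + 2.9831*z^4 - 5.448*z^3 + 1.8619*z^2 - 4.407*z + 3.8025)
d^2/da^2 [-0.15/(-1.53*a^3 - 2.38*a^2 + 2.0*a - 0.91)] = (-(1.377*a + 0.714)*(1.53*a^3 + 2.38*a^2 - 2.0*a + 0.91) + 0.15*(4.59*a^2 + 4.76*a - 2.0)*(9.18*a^2 + 9.52*a - 4.0))/(1.53*a^3 + 2.38*a^2 - 2.0*a + 0.91)^3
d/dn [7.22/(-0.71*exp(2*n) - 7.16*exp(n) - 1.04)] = (10.2524*exp(n) + 51.6952)*exp(n)/(0.71*exp(2*n) + 7.16*exp(n) + 1.04)^2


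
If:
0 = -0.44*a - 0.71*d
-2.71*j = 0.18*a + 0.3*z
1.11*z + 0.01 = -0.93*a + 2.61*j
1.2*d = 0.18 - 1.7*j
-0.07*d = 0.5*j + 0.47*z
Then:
No Solution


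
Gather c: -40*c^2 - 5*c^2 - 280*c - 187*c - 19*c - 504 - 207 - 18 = -45*c^2 - 486*c - 729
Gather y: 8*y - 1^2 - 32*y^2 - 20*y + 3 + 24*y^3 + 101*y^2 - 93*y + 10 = 24*y^3 + 69*y^2 - 105*y + 12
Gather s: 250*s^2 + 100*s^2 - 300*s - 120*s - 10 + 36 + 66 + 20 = 350*s^2 - 420*s + 112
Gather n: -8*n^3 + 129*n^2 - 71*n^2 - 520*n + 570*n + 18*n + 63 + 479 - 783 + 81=-8*n^3 + 58*n^2 + 68*n - 160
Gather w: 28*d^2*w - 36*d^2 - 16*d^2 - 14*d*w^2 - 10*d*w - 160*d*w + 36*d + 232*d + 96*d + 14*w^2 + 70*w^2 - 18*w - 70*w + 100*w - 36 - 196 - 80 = -52*d^2 + 364*d + w^2*(84 - 14*d) + w*(28*d^2 - 170*d + 12) - 312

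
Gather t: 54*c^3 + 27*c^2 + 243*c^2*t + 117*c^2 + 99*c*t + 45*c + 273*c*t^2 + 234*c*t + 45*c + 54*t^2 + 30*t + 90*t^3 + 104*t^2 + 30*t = 54*c^3 + 144*c^2 + 90*c + 90*t^3 + t^2*(273*c + 158) + t*(243*c^2 + 333*c + 60)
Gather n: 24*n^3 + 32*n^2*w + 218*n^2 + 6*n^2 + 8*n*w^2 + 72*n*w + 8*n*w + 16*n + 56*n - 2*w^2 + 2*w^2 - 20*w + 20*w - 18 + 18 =24*n^3 + n^2*(32*w + 224) + n*(8*w^2 + 80*w + 72)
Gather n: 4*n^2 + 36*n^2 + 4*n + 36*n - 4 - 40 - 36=40*n^2 + 40*n - 80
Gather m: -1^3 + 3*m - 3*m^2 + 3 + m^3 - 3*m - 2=m^3 - 3*m^2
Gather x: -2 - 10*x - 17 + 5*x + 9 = -5*x - 10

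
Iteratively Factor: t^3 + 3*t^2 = (t)*(t^2 + 3*t) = t^2*(t + 3)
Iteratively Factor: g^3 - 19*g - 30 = (g + 2)*(g^2 - 2*g - 15) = (g + 2)*(g + 3)*(g - 5)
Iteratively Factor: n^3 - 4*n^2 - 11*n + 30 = (n + 3)*(n^2 - 7*n + 10) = (n - 2)*(n + 3)*(n - 5)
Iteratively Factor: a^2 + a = (a + 1)*(a)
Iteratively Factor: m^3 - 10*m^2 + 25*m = (m - 5)*(m^2 - 5*m) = (m - 5)^2*(m)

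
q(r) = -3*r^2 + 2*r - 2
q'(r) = 2 - 6*r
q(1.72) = -7.44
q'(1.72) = -8.32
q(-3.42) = -43.93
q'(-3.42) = 22.52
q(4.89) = -63.96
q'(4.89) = -27.34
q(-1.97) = -17.58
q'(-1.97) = 13.82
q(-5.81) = -114.89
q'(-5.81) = 36.86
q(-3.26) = -40.40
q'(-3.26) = 21.56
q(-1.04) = -7.32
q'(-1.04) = 8.24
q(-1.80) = -15.32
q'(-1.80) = 12.80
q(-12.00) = -458.00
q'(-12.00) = 74.00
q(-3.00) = -35.00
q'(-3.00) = 20.00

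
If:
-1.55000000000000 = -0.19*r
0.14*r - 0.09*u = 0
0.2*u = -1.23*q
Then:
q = -2.06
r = 8.16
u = 12.69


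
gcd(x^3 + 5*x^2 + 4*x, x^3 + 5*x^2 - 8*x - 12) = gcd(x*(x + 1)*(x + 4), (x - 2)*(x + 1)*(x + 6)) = x + 1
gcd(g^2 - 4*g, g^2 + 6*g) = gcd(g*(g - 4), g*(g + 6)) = g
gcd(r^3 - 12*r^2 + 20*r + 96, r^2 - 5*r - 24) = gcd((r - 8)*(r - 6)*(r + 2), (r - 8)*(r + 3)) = r - 8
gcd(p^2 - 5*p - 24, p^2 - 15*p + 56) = p - 8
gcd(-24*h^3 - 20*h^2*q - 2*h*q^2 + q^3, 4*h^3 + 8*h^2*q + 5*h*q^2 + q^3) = 4*h^2 + 4*h*q + q^2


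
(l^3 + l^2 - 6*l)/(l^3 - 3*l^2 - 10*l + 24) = l/(l - 4)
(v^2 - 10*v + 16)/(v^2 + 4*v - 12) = (v - 8)/(v + 6)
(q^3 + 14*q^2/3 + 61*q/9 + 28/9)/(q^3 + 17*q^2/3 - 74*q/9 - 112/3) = (3*q^2 + 7*q + 4)/(3*q^2 + 10*q - 48)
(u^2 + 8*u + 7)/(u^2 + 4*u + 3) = (u + 7)/(u + 3)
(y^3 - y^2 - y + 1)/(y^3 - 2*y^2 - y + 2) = (y - 1)/(y - 2)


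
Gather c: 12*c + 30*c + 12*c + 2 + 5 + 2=54*c + 9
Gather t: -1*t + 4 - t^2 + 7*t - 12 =-t^2 + 6*t - 8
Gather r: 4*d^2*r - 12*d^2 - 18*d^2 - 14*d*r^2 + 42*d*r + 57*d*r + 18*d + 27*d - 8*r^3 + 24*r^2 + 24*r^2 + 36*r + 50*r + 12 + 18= -30*d^2 + 45*d - 8*r^3 + r^2*(48 - 14*d) + r*(4*d^2 + 99*d + 86) + 30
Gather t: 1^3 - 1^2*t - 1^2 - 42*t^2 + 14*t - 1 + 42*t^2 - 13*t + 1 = 0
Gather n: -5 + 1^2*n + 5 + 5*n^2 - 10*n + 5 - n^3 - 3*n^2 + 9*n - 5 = -n^3 + 2*n^2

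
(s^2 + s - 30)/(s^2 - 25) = (s + 6)/(s + 5)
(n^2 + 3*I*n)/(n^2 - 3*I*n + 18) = n/(n - 6*I)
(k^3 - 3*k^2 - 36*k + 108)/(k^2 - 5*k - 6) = (k^2 + 3*k - 18)/(k + 1)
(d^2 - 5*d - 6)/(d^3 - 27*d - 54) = (d + 1)/(d^2 + 6*d + 9)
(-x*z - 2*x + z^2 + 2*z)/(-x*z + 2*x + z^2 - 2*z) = (z + 2)/(z - 2)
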